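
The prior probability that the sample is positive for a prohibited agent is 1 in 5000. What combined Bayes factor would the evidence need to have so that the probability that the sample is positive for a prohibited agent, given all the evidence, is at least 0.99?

494901

Prior odds = 0.0002/0.9998 = 1/4999.
Target odds = 0.99/0.01 = 99.
Required Bayes factor = 99 ÷ (1/4999) = 494901.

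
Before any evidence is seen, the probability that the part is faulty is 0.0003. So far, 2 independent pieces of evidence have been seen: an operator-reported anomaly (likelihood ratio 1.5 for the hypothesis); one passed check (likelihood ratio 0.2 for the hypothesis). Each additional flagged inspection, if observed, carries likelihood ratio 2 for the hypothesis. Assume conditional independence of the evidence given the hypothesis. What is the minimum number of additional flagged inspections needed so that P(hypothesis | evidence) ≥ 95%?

Prior odds = 0.0003/0.9997 = 3/9997.
Combined Bayes factor of the evidence already in hand = 1.5 × 0.2 = 0.3.
Odds after that evidence = (3/9997) × 0.3 = 9/99970.
Target odds = 0.95/0.05 = 19.
Need 2ⁿ ≥ 19 ÷ (9/99970) = 1899430/9.
2¹⁷ = 131072 falls short of 1899430/9 but 2¹⁸ = 262144 reaches it, so n = 18.

18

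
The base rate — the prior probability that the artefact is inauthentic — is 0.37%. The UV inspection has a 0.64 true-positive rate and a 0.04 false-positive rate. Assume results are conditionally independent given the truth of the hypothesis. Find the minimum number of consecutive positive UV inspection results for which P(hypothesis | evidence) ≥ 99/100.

4

Prior odds: 0.0037 ÷ 0.9963 = 37/9963.
Likelihood ratio of a positive result = 0.64/0.04 = 16.
Target odds: 0.99 ÷ 0.01 = 99.
Need (37/9963) × 16ⁿ ≥ 99, i.e. 16ⁿ ≥ 986337/37.
16³ = 4096 falls short of 986337/37 but 16⁴ = 65536 reaches it, so n = 4.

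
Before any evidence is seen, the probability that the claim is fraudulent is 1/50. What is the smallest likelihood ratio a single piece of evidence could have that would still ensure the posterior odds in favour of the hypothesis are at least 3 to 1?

Prior odds = 0.02/0.98 = 1/49.
Target odds = 3.
Required Bayes factor = 3 ÷ (1/49) = 147.

147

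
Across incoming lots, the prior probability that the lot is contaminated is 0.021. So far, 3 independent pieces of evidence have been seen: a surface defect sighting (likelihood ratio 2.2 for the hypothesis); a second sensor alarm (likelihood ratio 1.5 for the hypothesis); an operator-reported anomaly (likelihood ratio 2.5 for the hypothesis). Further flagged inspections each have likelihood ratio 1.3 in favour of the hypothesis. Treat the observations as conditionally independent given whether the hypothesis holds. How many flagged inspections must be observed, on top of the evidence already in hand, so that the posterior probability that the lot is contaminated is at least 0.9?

Prior odds = 0.021/0.979 = 21/979.
Combined Bayes factor of the evidence already in hand = 2.2 × 1.5 × 2.5 = 8.25.
Odds after that evidence = (21/979) × 8.25 = 63/356.
Target odds = 0.9/0.1 = 9.
Need 1.3ⁿ ≥ 9 ÷ (63/356) = 356/7.
1.3¹⁴ ≈39.3738 falls short of 356/7 but 1.3¹⁵ ≈51.1859 reaches it, so n = 15.

15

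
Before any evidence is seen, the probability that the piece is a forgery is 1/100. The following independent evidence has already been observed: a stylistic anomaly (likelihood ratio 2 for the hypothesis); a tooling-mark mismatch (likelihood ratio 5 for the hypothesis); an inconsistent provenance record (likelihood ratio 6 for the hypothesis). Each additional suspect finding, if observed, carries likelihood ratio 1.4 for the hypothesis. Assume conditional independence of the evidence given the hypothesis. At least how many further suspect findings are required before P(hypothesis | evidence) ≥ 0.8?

6

Prior odds = 0.01/0.99 = 1/99.
Combined Bayes factor of the evidence already in hand = 2 × 5 × 6 = 60.
Odds after that evidence = (1/99) × 60 = 20/33.
Target odds = 0.8/0.2 = 4.
Need 1.4ⁿ ≥ 4 ÷ (20/33) = 6.6.
1.4⁵ = 5.37824 falls short of 6.6 but 1.4⁶ = 117649/15625 reaches it, so n = 6.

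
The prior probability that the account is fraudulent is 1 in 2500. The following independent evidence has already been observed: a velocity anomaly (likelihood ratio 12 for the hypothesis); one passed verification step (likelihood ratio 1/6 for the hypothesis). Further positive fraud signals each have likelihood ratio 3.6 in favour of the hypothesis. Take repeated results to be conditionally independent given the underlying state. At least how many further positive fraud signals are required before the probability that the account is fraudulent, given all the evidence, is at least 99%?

Prior odds = 0.0004/0.9996 = 1/2499.
Combined Bayes factor of the evidence already in hand = 12 × (1/6) = 2.
Odds after that evidence = (1/2499) × 2 = 2/2499.
Target odds = 0.99/0.01 = 99.
Need 3.6ⁿ ≥ 99 ÷ (2/2499) = 123700.5.
3.6⁹ ≈101560 falls short of 123700.5 but 3.6¹⁰ ≈365616 reaches it, so n = 10.

10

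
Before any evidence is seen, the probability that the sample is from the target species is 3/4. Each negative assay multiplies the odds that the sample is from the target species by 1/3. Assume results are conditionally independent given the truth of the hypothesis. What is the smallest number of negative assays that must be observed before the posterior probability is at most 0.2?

Prior odds = 0.75/0.25 = 3.
Likelihood ratio per negative assay = 1/3.
Target odds: 0.2 ÷ 0.8 = 0.25.
Require (1/3)ⁿ ≤ 0.25 ÷ 3 = 1/12.
(1/3)² = 1/9 is still above 1/12 but (1/3)³ = 1/27 is at or below it, so n = 3.

3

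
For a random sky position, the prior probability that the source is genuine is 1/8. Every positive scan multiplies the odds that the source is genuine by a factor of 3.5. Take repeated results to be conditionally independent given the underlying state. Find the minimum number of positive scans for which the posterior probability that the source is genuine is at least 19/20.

Prior odds = 0.125/0.875 = 1/7.
Likelihood ratio per positive scan = 3.5.
Target posterior odds = 0.95/0.05 = 19.
Need (1/7) × 3.5ⁿ ≥ 19, i.e. 3.5ⁿ ≥ 133.
3.5³ = 42.875 falls short of 133 but 3.5⁴ = 150.0625 reaches it, so n = 4.

4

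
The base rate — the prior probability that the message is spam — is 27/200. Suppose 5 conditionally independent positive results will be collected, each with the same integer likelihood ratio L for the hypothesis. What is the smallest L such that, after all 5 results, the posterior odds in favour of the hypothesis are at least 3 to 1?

2

Prior odds = 0.135/0.865 = 27/173.
Target odds = 3.
Need L⁵ ≥ 3 ÷ (27/173) = 173/9.
1⁵ = 1 < 173/9 ≤ 32 = 2⁵, so L = 2.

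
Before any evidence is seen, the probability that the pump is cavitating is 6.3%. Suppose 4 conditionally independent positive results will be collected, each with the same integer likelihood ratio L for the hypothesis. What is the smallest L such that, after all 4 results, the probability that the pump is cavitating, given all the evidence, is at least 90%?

Prior odds = 0.063/0.937 = 63/937.
Target odds = 0.9/0.1 = 9.
Need L⁴ ≥ 9 ÷ (63/937) = 937/7.
3⁴ = 81 < 937/7 ≤ 256 = 4⁴, so L = 4.

4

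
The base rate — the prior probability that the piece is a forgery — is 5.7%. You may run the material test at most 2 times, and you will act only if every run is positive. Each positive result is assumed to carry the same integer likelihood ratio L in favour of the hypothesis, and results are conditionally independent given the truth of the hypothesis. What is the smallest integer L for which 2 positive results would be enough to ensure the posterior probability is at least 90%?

13

Prior odds = 0.057/0.943 = 57/943.
Target odds = 0.9/0.1 = 9.
Need L² ≥ 9 ÷ (57/943) = 2829/19.
12² = 144 < 2829/19 ≤ 169 = 13², so L = 13.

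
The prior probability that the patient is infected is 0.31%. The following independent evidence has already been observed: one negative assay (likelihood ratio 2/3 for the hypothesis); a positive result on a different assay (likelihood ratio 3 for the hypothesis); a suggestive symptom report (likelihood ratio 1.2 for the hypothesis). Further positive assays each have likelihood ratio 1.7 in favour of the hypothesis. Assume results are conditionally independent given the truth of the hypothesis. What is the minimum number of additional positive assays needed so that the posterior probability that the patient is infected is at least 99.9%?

Prior odds = 0.0031/0.9969 = 31/9969.
Combined Bayes factor of the evidence already in hand = (2/3) × 3 × 1.2 = 2.4.
Odds after that evidence = (31/9969) × 2.4 = 124/16615.
Target odds = 0.999/0.001 = 999.
Need 1.7ⁿ ≥ 999 ÷ (124/16615) = 16598385/124.
1.7²² ≈117456 falls short of 16598385/124 but 1.7²³ ≈199676 reaches it, so n = 23.

23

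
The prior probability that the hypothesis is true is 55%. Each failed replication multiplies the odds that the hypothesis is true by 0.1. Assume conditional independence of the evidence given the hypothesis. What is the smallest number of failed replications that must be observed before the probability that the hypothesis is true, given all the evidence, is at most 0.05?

Prior odds: 0.55 ÷ 0.45 = 11/9.
Likelihood ratio per failed replication = 0.1.
Target posterior odds = 0.05/0.95 = 1/19.
Require 0.1ⁿ ≤ 1/19 ÷ (11/9) = 9/209.
0.1¹ = 0.1 is still above 9/209 but 0.1² = 0.01 is at or below it, so n = 2.

2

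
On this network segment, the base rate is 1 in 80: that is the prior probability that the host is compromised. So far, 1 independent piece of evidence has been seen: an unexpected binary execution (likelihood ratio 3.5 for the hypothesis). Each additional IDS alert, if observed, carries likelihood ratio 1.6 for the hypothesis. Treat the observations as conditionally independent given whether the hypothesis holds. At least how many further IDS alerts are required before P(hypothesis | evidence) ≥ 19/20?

13

Prior odds = 0.0125/0.9875 = 1/79.
Bayes factor of the evidence already in hand = 3.5.
Odds after that evidence = (1/79) × 3.5 = 7/158.
Target odds = 0.95/0.05 = 19.
Need 1.6ⁿ ≥ 19 ÷ (7/158) = 3002/7.
1.6¹² ≈281.475 falls short of 3002/7 but 1.6¹³ ≈450.36 reaches it, so n = 13.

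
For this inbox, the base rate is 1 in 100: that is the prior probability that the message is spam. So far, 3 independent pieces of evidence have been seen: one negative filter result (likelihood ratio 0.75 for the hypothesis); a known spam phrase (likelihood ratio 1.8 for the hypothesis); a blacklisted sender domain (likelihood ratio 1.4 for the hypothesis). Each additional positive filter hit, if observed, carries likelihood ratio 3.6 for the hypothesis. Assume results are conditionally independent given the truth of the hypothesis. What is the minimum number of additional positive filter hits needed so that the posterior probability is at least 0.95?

6

Prior odds = 0.01/0.99 = 1/99.
Combined Bayes factor of the evidence already in hand = 0.75 × 1.8 × 1.4 = 1.89.
Odds after that evidence = (1/99) × 1.89 = 21/1100.
Target odds = 0.95/0.05 = 19.
Need 3.6ⁿ ≥ 19 ÷ (21/1100) = 20900/21.
3.6⁵ = 604.66176 falls short of 20900/21 but 3.6⁶ = 34012224/15625 reaches it, so n = 6.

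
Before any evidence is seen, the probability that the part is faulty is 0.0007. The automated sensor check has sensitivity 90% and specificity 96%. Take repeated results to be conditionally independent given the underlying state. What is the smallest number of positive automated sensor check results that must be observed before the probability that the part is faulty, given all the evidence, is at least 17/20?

Prior odds: 0.0007 ÷ 0.9993 = 7/9993.
False-positive rate = 1 − 0.96 = 0.04; likelihood ratio of a positive = 0.9/0.04 = 22.5.
Target posterior odds = 0.85/0.15 = 17/3.
Require 22.5ⁿ ≥ 17/3 ÷ (7/9993) = 56627/7.
22.5² = 506.25 falls short of 56627/7 but 22.5³ = 11390.625 reaches it, so n = 3.

3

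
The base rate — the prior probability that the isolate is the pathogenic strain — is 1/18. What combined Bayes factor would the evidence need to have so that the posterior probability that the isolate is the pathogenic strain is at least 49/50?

Prior odds = (1/18)/(17/18) = 1/17.
Target odds = 0.98/0.02 = 49.
Required Bayes factor = 49 ÷ (1/17) = 833.

833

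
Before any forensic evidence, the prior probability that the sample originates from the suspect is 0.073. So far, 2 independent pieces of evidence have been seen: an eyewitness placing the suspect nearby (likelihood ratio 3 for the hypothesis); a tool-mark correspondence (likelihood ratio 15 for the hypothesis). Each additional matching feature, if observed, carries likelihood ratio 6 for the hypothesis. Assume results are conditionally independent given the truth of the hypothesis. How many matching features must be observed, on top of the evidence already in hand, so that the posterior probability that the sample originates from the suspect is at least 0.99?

2

Prior odds = 0.073/0.927 = 73/927.
Combined Bayes factor of the evidence already in hand = 3 × 15 = 45.
Odds after that evidence = (73/927) × 45 = 365/103.
Target odds = 0.99/0.01 = 99.
Need 6ⁿ ≥ 99 ÷ (365/103) = 10197/365.
6¹ = 6 falls short of 10197/365 but 6² = 36 reaches it, so n = 2.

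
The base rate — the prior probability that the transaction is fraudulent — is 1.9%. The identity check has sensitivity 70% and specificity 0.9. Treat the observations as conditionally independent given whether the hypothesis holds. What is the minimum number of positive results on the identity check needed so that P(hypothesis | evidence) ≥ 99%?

5

Prior odds = 0.019/0.981 = 19/981.
False-positive rate = 1 − 0.9 = 0.1; likelihood ratio of a positive = 0.7/0.1 = 7.
Target odds: 0.99 ÷ 0.01 = 99.
Require 7ⁿ ≥ 99 ÷ (19/981) = 97119/19.
7⁴ = 2401 falls short of 97119/19 but 7⁵ = 16807 reaches it, so n = 5.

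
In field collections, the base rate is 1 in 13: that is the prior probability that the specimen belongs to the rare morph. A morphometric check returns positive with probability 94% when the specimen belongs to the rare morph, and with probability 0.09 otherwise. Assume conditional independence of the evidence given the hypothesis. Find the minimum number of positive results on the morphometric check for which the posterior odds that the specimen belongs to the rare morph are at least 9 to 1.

Prior odds: (1/13) ÷ (12/13) = 1/12.
Likelihood ratio of a positive result = 0.94/0.09 = 94/9.
Target odds = 9.
Require (94/9)ⁿ ≥ 9 ÷ (1/12) = 108.
(94/9)¹ = 94/9 falls short of 108 but (94/9)² = 8836/81 reaches it, so n = 2.

2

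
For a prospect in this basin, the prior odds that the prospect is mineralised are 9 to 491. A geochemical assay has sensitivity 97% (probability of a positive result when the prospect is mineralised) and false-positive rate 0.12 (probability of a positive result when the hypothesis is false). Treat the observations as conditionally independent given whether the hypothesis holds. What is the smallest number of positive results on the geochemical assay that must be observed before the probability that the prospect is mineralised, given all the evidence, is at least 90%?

Prior odds = 9/491.
Likelihood ratio of a positive result = 0.97/0.12 = 97/12.
Target odds: 0.9 ÷ 0.1 = 9.
Need (9/491) × (97/12)ⁿ ≥ 9, i.e. (97/12)ⁿ ≥ 491.
(97/12)² = 9409/144 falls short of 491 but (97/12)³ = 912673/1728 reaches it, so n = 3.

3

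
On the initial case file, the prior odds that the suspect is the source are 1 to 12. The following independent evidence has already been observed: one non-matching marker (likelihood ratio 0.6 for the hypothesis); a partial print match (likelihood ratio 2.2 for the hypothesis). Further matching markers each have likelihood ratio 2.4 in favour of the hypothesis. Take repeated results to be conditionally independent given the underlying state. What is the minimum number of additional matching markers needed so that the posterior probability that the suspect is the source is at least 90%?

6

Prior odds = 1/12.
Combined Bayes factor of the evidence already in hand = 0.6 × 2.2 = 1.32.
Odds after that evidence = (1/12) × 1.32 = 0.11.
Target odds = 0.9/0.1 = 9.
Need 2.4ⁿ ≥ 9 ÷ 0.11 = 900/11.
2.4⁵ = 79.62624 falls short of 900/11 but 2.4⁶ = 2985984/15625 reaches it, so n = 6.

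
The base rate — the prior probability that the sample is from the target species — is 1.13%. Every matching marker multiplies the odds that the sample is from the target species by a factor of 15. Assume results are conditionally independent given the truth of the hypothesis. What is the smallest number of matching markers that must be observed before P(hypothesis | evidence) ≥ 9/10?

3

Prior odds: 0.0113 ÷ 0.9887 = 113/9887.
Likelihood ratio per matching marker = 15.
Target posterior odds = 0.9/0.1 = 9.
Need (113/9887) × 15ⁿ ≥ 9, i.e. 15ⁿ ≥ 88983/113.
15² = 225 falls short of 88983/113 but 15³ = 3375 reaches it, so n = 3.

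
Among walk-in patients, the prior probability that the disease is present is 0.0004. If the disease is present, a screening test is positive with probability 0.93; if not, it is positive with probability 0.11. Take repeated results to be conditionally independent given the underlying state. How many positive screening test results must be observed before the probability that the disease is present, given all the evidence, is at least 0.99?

Prior odds = 0.0004/0.9996 = 1/2499.
Likelihood ratio of a positive = 0.93/0.11 = 93/11.
Target odds: 0.99 ÷ 0.01 = 99.
Need (1/2499) × (93/11)ⁿ ≥ 99, i.e. (93/11)ⁿ ≥ 247401.
(93/11)⁵ ≈43196.8 falls short of 247401 but (93/11)⁶ ≈365209 reaches it, so n = 6.

6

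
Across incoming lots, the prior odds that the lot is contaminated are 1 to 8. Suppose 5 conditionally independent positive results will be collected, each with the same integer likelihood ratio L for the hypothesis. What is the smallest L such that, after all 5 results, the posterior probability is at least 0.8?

Prior odds = 0.125.
Target odds = 0.8/0.2 = 4.
Need L⁵ ≥ 4 ÷ 0.125 = 32.
1⁵ = 1 < 32 ≤ 32 = 2⁵, so L = 2.

2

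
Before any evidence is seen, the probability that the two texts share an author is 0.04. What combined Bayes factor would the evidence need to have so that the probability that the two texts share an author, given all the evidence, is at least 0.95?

Prior odds = 0.04/0.96 = 1/24.
Target odds = 0.95/0.05 = 19.
Required Bayes factor = 19 ÷ (1/24) = 456.

456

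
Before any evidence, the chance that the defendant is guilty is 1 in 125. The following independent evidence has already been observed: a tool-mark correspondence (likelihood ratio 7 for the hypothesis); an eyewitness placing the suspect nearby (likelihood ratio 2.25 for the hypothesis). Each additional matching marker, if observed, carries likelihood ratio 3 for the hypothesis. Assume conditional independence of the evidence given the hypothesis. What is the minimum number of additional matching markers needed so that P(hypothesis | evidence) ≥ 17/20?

Prior odds = 0.008/0.992 = 1/124.
Combined Bayes factor of the evidence already in hand = 7 × 2.25 = 15.75.
Odds after that evidence = (1/124) × 15.75 = 63/496.
Target odds = 0.85/0.15 = 17/3.
Need 3ⁿ ≥ 17/3 ÷ (63/496) = 8432/189.
3³ = 27 falls short of 8432/189 but 3⁴ = 81 reaches it, so n = 4.

4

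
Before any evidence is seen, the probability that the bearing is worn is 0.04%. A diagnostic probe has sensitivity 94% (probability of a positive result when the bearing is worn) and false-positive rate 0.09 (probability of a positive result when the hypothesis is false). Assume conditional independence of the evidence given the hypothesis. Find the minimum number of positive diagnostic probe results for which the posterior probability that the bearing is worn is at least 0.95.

5

Prior odds = 0.0004/0.9996 = 1/2499.
Likelihood ratio of a positive result = 0.94/0.09 = 94/9.
Target posterior odds = 0.95/0.05 = 19.
Need (1/2499) × (94/9)ⁿ ≥ 19, i.e. (94/9)ⁿ ≥ 47481.
(94/9)⁴ = 78074896/6561 falls short of 47481 but (94/9)⁵ ≈124287 reaches it, so n = 5.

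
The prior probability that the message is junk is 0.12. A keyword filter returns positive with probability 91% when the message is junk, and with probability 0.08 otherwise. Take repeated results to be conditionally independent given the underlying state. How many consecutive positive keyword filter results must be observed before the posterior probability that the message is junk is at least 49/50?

Prior odds: 0.12 ÷ 0.88 = 3/22.
Likelihood ratio of a positive result = 0.91/0.08 = 11.375.
Target posterior odds = 0.98/0.02 = 49.
Require 11.375ⁿ ≥ 49 ÷ (3/22) = 1078/3.
11.375² = 129.390625 falls short of 1078/3 but 11.375³ = 753571/512 reaches it, so n = 3.

3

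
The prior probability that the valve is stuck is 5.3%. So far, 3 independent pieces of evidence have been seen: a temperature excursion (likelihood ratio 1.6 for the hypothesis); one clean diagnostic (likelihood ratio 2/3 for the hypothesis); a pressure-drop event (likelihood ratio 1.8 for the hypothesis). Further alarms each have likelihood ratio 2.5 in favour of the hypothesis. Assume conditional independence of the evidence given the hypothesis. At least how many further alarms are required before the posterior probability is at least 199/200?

9

Prior odds = 0.053/0.947 = 53/947.
Combined Bayes factor of the evidence already in hand = 1.6 × (2/3) × 1.8 = 1.92.
Odds after that evidence = (53/947) × 1.92 = 2544/23675.
Target odds = 0.995/0.005 = 199.
Need 2.5ⁿ ≥ 199 ÷ (2544/23675) = 4711325/2544.
2.5⁸ = 390625/256 falls short of 4711325/2544 but 2.5⁹ = 1953125/512 reaches it, so n = 9.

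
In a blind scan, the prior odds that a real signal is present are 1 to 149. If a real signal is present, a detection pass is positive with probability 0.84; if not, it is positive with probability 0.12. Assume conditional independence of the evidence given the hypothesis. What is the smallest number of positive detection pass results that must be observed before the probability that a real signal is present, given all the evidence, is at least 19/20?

5

Prior odds = 1/149.
Likelihood ratio of a positive = 0.84/0.12 = 7.
Target posterior odds = 0.95/0.05 = 19.
Require 7ⁿ ≥ 19 ÷ (1/149) = 2831.
7⁴ = 2401 falls short of 2831 but 7⁵ = 16807 reaches it, so n = 5.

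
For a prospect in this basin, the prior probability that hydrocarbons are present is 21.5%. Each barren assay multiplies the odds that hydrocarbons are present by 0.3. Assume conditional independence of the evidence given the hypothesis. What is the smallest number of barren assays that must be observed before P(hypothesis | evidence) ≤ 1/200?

Prior odds = 0.215/0.785 = 43/157.
Likelihood ratio per barren assay = 0.3.
Target odds: 0.005 ÷ 0.995 = 1/199.
Need (43/157) × 0.3ⁿ ≤ 1/199, i.e. 0.3ⁿ ≤ 157/8557.
0.3³ = 0.027 is still above 157/8557 but 0.3⁴ = 0.0081 is at or below it, so n = 4.

4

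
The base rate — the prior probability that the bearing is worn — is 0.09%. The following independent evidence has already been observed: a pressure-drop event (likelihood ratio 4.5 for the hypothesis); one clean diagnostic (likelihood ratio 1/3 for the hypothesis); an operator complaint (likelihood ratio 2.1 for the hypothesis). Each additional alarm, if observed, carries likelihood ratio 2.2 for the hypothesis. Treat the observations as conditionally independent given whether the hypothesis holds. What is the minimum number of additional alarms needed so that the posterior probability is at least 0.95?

Prior odds = 0.0009/0.9991 = 9/9991.
Combined Bayes factor of the evidence already in hand = 4.5 × (1/3) × 2.1 = 3.15.
Odds after that evidence = (9/9991) × 3.15 = 567/199820.
Target odds = 0.95/0.05 = 19.
Need 2.2ⁿ ≥ 19 ÷ (567/199820) = 3796580/567.
2.2¹¹ ≈5843.18 falls short of 3796580/567 but 2.2¹² ≈12855 reaches it, so n = 12.

12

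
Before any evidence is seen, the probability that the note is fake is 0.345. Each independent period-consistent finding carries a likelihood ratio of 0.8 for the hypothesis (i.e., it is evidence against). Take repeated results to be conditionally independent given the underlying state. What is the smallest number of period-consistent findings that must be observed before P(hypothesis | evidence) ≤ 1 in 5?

4

Prior odds = 0.345/0.655 = 69/131.
Likelihood ratio per period-consistent finding = 0.8.
Target posterior odds = 0.2/0.8 = 0.25.
Require 0.8ⁿ ≤ 0.25 ÷ (69/131) = 131/276.
0.8³ = 0.512 is still above 131/276 but 0.8⁴ = 0.4096 is at or below it, so n = 4.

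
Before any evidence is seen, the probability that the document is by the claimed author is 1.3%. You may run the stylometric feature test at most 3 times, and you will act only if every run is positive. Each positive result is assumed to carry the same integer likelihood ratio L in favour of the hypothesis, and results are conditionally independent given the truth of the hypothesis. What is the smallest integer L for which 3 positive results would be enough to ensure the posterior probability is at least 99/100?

20

Prior odds = 0.013/0.987 = 13/987.
Target odds = 0.99/0.01 = 99.
Need L³ ≥ 99 ÷ (13/987) = 97713/13.
19³ = 6859 < 97713/13 ≤ 8000 = 20³, so L = 20.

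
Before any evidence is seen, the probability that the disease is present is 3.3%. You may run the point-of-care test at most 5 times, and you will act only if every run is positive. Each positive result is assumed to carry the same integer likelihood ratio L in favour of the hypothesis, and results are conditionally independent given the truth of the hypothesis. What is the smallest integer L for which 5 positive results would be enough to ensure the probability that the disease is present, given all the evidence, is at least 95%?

Prior odds = 0.033/0.967 = 33/967.
Target odds = 0.95/0.05 = 19.
Need L⁵ ≥ 19 ÷ (33/967) = 18373/33.
3⁵ = 243 < 18373/33 ≤ 1024 = 4⁵, so L = 4.

4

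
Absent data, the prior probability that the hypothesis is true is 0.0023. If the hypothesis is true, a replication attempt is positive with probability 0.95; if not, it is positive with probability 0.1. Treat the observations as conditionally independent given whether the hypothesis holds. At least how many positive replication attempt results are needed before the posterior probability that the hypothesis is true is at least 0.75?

Prior odds: 0.0023 ÷ 0.9977 = 23/9977.
Likelihood ratio of a positive = 0.95/0.1 = 9.5.
Target odds: 0.75 ÷ 0.25 = 3.
Need (23/9977) × 9.5ⁿ ≥ 3, i.e. 9.5ⁿ ≥ 29931/23.
9.5³ = 857.375 falls short of 29931/23 but 9.5⁴ = 8145.0625 reaches it, so n = 4.

4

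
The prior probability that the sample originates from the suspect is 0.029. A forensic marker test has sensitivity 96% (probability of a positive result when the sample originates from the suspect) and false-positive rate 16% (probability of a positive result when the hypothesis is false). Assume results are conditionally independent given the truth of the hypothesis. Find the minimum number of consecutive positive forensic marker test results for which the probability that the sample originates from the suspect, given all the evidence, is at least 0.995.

5

Prior odds: 0.029 ÷ 0.971 = 29/971.
Likelihood ratio of a positive result = 0.96/0.16 = 6.
Target odds: 0.995 ÷ 0.005 = 199.
Need (29/971) × 6ⁿ ≥ 199, i.e. 6ⁿ ≥ 193229/29.
6⁴ = 1296 falls short of 193229/29 but 6⁵ = 7776 reaches it, so n = 5.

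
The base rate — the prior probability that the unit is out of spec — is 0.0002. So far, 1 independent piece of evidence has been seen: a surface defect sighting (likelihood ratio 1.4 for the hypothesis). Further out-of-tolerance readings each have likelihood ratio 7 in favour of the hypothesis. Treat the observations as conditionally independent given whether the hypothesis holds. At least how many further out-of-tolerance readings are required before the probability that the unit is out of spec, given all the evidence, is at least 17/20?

6

Prior odds = 0.0002/0.9998 = 1/4999.
Bayes factor of the evidence already in hand = 1.4.
Odds after that evidence = (1/4999) × 1.4 = 7/24995.
Target odds = 0.85/0.15 = 17/3.
Need 7ⁿ ≥ 17/3 ÷ (7/24995) = 424915/21.
7⁵ = 16807 falls short of 424915/21 but 7⁶ = 117649 reaches it, so n = 6.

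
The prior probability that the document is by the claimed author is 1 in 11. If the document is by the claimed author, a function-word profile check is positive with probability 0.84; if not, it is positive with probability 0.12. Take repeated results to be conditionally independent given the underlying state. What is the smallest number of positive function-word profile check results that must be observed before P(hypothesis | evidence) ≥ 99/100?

4

Prior odds: (1/11) ÷ (10/11) = 0.1.
Likelihood ratio of a positive = 0.84/0.12 = 7.
Target posterior odds = 0.99/0.01 = 99.
Require 7ⁿ ≥ 99 ÷ 0.1 = 990.
7³ = 343 falls short of 990 but 7⁴ = 2401 reaches it, so n = 4.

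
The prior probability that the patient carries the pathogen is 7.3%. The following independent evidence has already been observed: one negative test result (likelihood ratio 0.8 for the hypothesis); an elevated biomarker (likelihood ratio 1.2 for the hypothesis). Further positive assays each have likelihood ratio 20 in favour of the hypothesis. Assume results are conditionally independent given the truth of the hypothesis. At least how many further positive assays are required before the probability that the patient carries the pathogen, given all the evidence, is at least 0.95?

2

Prior odds = 0.073/0.927 = 73/927.
Combined Bayes factor of the evidence already in hand = 0.8 × 1.2 = 0.96.
Odds after that evidence = (73/927) × 0.96 = 584/7725.
Target odds = 0.95/0.05 = 19.
Need 20ⁿ ≥ 19 ÷ (584/7725) = 146775/584.
20¹ = 20 falls short of 146775/584 but 20² = 400 reaches it, so n = 2.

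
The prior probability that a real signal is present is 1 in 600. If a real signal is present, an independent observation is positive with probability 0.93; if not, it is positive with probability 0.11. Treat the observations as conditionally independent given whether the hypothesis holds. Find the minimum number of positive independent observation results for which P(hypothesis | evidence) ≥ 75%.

Prior odds: (1/600) ÷ (599/600) = 1/599.
Likelihood ratio of a positive = 0.93/0.11 = 93/11.
Target odds: 0.75 ÷ 0.25 = 3.
Require (93/11)ⁿ ≥ 3 ÷ (1/599) = 1797.
(93/11)³ = 804357/1331 falls short of 1797 but (93/11)⁴ = 74805201/14641 reaches it, so n = 4.

4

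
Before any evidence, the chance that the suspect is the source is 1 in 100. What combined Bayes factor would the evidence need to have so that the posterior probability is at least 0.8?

Prior odds = 0.01/0.99 = 1/99.
Target odds = 0.8/0.2 = 4.
Required Bayes factor = 4 ÷ (1/99) = 396.

396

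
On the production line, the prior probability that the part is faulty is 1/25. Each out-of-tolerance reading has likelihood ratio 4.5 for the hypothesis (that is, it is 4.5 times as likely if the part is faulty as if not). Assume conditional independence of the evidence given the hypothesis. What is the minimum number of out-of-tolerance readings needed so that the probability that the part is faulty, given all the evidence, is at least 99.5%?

Prior odds = 0.04/0.96 = 1/24.
Likelihood ratio per out-of-tolerance reading = 4.5.
Target odds: 0.995 ÷ 0.005 = 199.
Require 4.5ⁿ ≥ 199 ÷ (1/24) = 4776.
4.5⁵ = 1845.28125 falls short of 4776 but 4.5⁶ = 8303.765625 reaches it, so n = 6.

6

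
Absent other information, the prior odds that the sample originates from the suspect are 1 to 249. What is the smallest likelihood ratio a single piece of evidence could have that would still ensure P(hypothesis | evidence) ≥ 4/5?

996

Prior odds = 1/249.
Target odds = 0.8/0.2 = 4.
Required Bayes factor = 4 ÷ (1/249) = 996.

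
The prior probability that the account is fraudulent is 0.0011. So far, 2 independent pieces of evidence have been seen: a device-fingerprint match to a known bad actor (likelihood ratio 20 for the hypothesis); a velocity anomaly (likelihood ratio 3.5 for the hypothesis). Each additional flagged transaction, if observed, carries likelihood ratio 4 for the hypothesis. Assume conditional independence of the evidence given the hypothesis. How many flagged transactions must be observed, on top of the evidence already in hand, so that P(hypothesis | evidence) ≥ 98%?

Prior odds = 0.0011/0.9989 = 11/9989.
Combined Bayes factor of the evidence already in hand = 20 × 3.5 = 70.
Odds after that evidence = (11/9989) × 70 = 110/1427.
Target odds = 0.98/0.02 = 49.
Need 4ⁿ ≥ 49 ÷ (110/1427) = 69923/110.
4⁴ = 256 falls short of 69923/110 but 4⁵ = 1024 reaches it, so n = 5.

5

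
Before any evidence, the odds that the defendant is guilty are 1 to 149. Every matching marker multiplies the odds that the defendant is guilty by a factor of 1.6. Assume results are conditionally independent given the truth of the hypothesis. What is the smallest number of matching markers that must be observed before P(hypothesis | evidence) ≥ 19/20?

Prior odds = 1/149.
Likelihood ratio per matching marker = 1.6.
Target posterior odds = 0.95/0.05 = 19.
Need (1/149) × 1.6ⁿ ≥ 19, i.e. 1.6ⁿ ≥ 2831.
1.6¹⁶ ≈1844.67 falls short of 2831 but 1.6¹⁷ ≈2951.48 reaches it, so n = 17.

17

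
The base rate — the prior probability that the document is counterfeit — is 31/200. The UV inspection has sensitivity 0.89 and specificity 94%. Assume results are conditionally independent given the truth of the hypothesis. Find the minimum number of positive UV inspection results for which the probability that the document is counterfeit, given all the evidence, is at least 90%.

2

Prior odds = 0.155/0.845 = 31/169.
False-positive rate = 1 − 0.94 = 0.06; likelihood ratio of a positive = 0.89/0.06 = 89/6.
Target odds: 0.9 ÷ 0.1 = 9.
Require (89/6)ⁿ ≥ 9 ÷ (31/169) = 1521/31.
(89/6)¹ = 89/6 falls short of 1521/31 but (89/6)² = 7921/36 reaches it, so n = 2.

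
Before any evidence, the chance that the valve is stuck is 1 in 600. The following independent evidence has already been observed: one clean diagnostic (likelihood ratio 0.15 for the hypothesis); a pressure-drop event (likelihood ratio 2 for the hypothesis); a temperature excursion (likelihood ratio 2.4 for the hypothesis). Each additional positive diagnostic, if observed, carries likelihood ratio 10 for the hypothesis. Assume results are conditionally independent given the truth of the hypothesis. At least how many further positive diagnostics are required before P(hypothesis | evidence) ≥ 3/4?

Prior odds = (1/600)/(599/600) = 1/599.
Combined Bayes factor of the evidence already in hand = 0.15 × 2 × 2.4 = 0.72.
Odds after that evidence = (1/599) × 0.72 = 18/14975.
Target odds = 0.75/0.25 = 3.
Need 10ⁿ ≥ 3 ÷ (18/14975) = 14975/6.
10³ = 1000 falls short of 14975/6 but 10⁴ = 10000 reaches it, so n = 4.

4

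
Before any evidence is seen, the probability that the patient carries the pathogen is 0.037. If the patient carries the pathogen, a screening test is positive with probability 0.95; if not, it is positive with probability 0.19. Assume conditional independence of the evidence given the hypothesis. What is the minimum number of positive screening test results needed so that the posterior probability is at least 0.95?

4

Prior odds: 0.037 ÷ 0.963 = 37/963.
Likelihood ratio of a positive = 0.95/0.19 = 5.
Target odds: 0.95 ÷ 0.05 = 19.
Require 5ⁿ ≥ 19 ÷ (37/963) = 18297/37.
5³ = 125 falls short of 18297/37 but 5⁴ = 625 reaches it, so n = 4.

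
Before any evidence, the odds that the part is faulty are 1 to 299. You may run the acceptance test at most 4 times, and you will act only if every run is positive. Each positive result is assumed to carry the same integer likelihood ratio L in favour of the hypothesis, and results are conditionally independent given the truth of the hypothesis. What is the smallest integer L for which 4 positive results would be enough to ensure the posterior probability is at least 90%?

8

Prior odds = 1/299.
Target odds = 0.9/0.1 = 9.
Need L⁴ ≥ 9 ÷ (1/299) = 2691.
7⁴ = 2401 < 2691 ≤ 4096 = 8⁴, so L = 8.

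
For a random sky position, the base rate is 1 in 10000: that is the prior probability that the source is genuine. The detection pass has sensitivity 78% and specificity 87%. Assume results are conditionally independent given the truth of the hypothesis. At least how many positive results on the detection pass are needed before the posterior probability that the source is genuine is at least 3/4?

Prior odds = 0.0001/0.9999 = 1/9999.
False-positive rate = 1 − 0.87 = 0.13; likelihood ratio of a positive = 0.78/0.13 = 6.
Target odds: 0.75 ÷ 0.25 = 3.
Need (1/9999) × 6ⁿ ≥ 3, i.e. 6ⁿ ≥ 29997.
6⁵ = 7776 falls short of 29997 but 6⁶ = 46656 reaches it, so n = 6.

6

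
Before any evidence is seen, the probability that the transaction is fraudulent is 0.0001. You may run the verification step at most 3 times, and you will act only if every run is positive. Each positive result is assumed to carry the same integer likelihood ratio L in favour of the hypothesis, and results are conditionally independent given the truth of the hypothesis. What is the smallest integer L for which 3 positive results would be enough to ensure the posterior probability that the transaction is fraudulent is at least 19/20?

58

Prior odds = 0.0001/0.9999 = 1/9999.
Target odds = 0.95/0.05 = 19.
Need L³ ≥ 19 ÷ (1/9999) = 189981.
57³ = 185193 < 189981 ≤ 195112 = 58³, so L = 58.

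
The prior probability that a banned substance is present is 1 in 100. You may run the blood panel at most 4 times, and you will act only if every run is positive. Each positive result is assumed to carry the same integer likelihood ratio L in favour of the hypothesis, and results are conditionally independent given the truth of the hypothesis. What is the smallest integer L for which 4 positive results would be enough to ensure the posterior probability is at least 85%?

5

Prior odds = 0.01/0.99 = 1/99.
Target odds = 0.85/0.15 = 17/3.
Need L⁴ ≥ 17/3 ÷ (1/99) = 561.
4⁴ = 256 < 561 ≤ 625 = 5⁴, so L = 5.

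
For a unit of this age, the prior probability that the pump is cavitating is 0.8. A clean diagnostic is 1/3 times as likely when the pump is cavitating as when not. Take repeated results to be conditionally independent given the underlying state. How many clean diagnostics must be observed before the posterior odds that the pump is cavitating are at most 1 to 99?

Prior odds = 0.8/0.2 = 4.
Likelihood ratio per clean diagnostic = 1/3.
Target odds = 1/99.
Require (1/3)ⁿ ≤ 1/99 ÷ 4 = 1/396.
(1/3)⁵ = 1/243 is still above 1/396 but (1/3)⁶ = 1/729 is at or below it, so n = 6.

6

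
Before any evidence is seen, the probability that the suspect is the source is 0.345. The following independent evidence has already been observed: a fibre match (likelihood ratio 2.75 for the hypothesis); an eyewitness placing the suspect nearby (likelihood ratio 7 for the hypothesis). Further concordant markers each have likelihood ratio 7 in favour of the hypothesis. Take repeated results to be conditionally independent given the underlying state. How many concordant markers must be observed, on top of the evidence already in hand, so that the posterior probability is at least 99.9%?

Prior odds = 0.345/0.655 = 69/131.
Combined Bayes factor of the evidence already in hand = 2.75 × 7 = 19.25.
Odds after that evidence = (69/131) × 19.25 = 5313/524.
Target odds = 0.999/0.001 = 999.
Need 7ⁿ ≥ 999 ÷ (5313/524) = 174492/1771.
7² = 49 falls short of 174492/1771 but 7³ = 343 reaches it, so n = 3.

3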